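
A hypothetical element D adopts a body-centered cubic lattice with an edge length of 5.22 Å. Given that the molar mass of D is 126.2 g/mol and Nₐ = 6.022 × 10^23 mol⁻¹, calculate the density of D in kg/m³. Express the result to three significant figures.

2950 kg/m³

A BCC unit cell contains Z = 2 atoms.
Cell volume: a³ = (5.22 Å)³ = (5.220 × 10^-8 cm)³ = 1.422 × 10^-22 cm³.
ρ = Z·M/(N_A·a³) = 2 × 126.2 / (6.022 × 10²³ × 1.422 × 10^-22) = 2.947 g/cm³ = 2950 kg/m³.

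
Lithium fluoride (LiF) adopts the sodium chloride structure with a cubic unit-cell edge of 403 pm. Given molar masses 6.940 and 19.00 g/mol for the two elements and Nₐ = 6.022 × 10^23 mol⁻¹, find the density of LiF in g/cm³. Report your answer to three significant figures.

The sodium chloride structure contains Z = 4 formula units per cell; M(LiF) = 6.940 + 19.00 = 25.94 g/mol.
a³ = (4.030 × 10^-8 cm)³ = 6.545 × 10^-23 cm³.
ρ = 4 × 25.94 / (6.022 × 10²³ × 6.545 × 10^-23) = 2.633 g/cm³.

2.63 g/cm³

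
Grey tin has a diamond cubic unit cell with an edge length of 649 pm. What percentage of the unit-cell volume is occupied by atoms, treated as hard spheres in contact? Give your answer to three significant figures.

In a diamond cubic lattice nearest neighbors lie along the body diagonal with √3·a = 8r, so r = 0.2165a = 140.5 pm.
Packing fraction = Z·(4/3)πr³ / a³ = 8 × (4/3)π × (140.5)³ / (649)³ = 0.3401 = 34.0%.

34.0%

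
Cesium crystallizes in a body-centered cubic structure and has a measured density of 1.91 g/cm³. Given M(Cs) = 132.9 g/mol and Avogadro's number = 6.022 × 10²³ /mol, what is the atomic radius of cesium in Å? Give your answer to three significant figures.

2.66 Å

For a BCC cell (Z = 2), a³ = Z·M/(N_A·ρ) = 2 × 132.9 / (6.022 × 10²³ × 1.910) = 2.311 × 10^-22 cm³, so a = 6.137 × 10^-8 cm = 6.137 Å.
Atoms touch along the body diagonal, so √3·a = 4r, so r = 0.4330 × a = 2.66 Å.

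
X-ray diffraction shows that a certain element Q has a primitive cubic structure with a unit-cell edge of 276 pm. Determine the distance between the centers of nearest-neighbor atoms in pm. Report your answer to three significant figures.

276 pm

In a simple cubic structure, atoms touch along the cell edge, so a = 2r; the nearest-neighbor distance equals 2r = 1.000·a.
d = 1.000 × 276 = 276 pm.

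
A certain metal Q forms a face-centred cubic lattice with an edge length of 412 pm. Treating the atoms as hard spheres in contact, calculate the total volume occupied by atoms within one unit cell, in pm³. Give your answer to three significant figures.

5.18 × 10^7 pm³

In an FCC lattice atoms touch along the face diagonal, so √2·a = 4r, so r = 0.3536a = 145.7 pm.
V_atoms = Z × (4/3)πr³ = 4 × (4/3)π × (145.7)³ = 5.18 × 10^7 pm³.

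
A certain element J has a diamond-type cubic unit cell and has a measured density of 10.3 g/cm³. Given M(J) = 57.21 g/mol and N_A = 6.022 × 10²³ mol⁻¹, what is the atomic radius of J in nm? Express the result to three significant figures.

0.0908 nm

For a diamond cubic cell (Z = 8), a³ = Z·M/(N_A·ρ) = 8 × 57.21 / (6.022 × 10²³ × 10.30) = 7.379 × 10^-23 cm³, so a = 4.194 × 10^-8 cm = 0.4194 nm.
Nearest neighbors lie along the body diagonal with √3·a = 8r, so r = 0.2165 × a = 0.0908 nm.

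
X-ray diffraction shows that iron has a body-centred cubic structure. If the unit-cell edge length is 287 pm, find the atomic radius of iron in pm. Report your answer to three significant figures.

In a BCC lattice, atoms touch along the body diagonal, so √3·a = 4r.
r = √3·a/4 = 1.7321 × 287 / 4 = 124 pm.

124 pm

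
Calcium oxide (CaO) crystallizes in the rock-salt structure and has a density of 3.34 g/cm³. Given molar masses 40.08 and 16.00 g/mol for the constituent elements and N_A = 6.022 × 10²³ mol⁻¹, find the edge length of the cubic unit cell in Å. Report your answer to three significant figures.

M(CaO) = 56.08 g/mol; Z = 4 formula units per cell.
a³ = Z·M/(N_A·ρ) = 4 × 56.08 / (6.022 × 10²³ × 3.34) = 1.115 × 10^-22 cm³, so a = 4.813 × 10^-8 cm = 4.81 Å.

4.81 Å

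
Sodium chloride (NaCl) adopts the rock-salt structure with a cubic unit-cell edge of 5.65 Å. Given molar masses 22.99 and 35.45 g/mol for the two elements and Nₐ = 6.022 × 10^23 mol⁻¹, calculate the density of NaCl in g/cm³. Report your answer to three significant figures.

The rock-salt structure contains Z = 4 formula units per cell; M(NaCl) = 22.99 + 35.45 = 58.44 g/mol.
a³ = (5.650 × 10^-8 cm)³ = 1.804 × 10^-22 cm³.
ρ = 4 × 58.44 / (6.022 × 10²³ × 1.804 × 10^-22) = 2.152 g/cm³.

2.15 g/cm³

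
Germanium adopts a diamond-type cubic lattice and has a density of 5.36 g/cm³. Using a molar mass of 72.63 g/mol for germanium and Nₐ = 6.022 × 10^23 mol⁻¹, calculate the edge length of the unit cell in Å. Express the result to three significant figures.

5.65 Å

With Z = 8 atoms per diamond cubic cell, a³ = Z·M/(N_A·ρ) = 8 × 72.63 / (6.022 × 10²³ × 5.360 g/cm³) = 1.800 × 10^-22 cm³.
a = (1.800 × 10^-22)^(1/3) = 5.646 × 10^-8 cm = 5.65 Å.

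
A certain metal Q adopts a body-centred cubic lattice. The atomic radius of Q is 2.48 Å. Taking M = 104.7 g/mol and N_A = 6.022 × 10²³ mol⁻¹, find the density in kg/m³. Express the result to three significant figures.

1850 kg/m³

In a BCC lattice, atoms touch along the body diagonal, so √3·a = 4r, giving a = 5.727 Å = 5.727 × 10^-8 cm.
With Z = 2, ρ = Z·M/(N_A·a³) = 2 × 104.7 / (6.022 × 10²³ × 1.879 × 10^-22) = 1.851 g/cm³ = 1850 kg/m³.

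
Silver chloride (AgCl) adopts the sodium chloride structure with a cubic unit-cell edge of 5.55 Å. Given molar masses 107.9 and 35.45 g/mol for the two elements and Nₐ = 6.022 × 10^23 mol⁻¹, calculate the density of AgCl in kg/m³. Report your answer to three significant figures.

5570 kg/m³

The sodium chloride structure contains Z = 4 formula units per cell; M(AgCl) = 107.9 + 35.45 = 143.35 g/mol.
a³ = (5.550 × 10^-8 cm)³ = 1.710 × 10^-22 cm³.
ρ = 4 × 143.35 / (6.022 × 10²³ × 1.710 × 10^-22) = 5.570 g/cm³ = 5570 kg/m³.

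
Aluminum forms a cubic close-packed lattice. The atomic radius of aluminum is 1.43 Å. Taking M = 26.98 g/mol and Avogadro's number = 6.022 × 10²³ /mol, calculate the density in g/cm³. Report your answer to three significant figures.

2.71 g/cm³

In an FCC lattice, atoms touch along the face diagonal, so √2·a = 4r, giving a = 4.045 Å = 4.045 × 10^-8 cm.
With Z = 4, ρ = Z·M/(N_A·a³) = 4 × 26.98 / (6.022 × 10²³ × 6.617 × 10^-23) = 2.708 g/cm³.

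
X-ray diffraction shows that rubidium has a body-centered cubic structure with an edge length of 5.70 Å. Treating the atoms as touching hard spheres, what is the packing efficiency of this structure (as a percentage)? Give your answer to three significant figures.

In a BCC lattice atoms touch along the body diagonal, so √3·a = 4r, so r = 0.4330a = 2.468 Å.
Packing fraction = Z·(4/3)πr³ / a³ = 2 × (4/3)π × (2.468)³ / (5.70)³ = 0.6802 = 68.0%.

68.0%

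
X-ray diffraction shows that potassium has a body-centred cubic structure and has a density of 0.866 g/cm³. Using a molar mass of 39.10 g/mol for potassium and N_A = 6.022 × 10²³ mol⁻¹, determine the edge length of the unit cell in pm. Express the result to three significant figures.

With Z = 2 atoms per BCC cell, a³ = Z·M/(N_A·ρ) = 2 × 39.10 / (6.022 × 10²³ × 0.8660 g/cm³) = 1.500 × 10^-22 cm³.
a = (1.500 × 10^-22)^(1/3) = 5.313 × 10^-8 cm = 531 pm.

531 pm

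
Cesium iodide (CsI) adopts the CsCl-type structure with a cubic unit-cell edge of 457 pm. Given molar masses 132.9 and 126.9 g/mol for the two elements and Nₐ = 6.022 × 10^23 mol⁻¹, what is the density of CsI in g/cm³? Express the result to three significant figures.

4.52 g/cm³

The CsCl-type structure contains Z = 1 formula unit per cell; M(CsI) = 132.9 + 126.9 = 259.8 g/mol.
a³ = (4.570 × 10^-8 cm)³ = 9.544 × 10^-23 cm³.
ρ = 1 × 259.8 / (6.022 × 10²³ × 9.544 × 10^-23) = 4.520 g/cm³.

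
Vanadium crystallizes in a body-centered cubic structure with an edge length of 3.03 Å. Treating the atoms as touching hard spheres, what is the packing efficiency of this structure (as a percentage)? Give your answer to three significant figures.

In a BCC lattice atoms touch along the body diagonal, so √3·a = 4r, so r = 0.4330a = 1.312 Å.
Packing fraction = Z·(4/3)πr³ / a³ = 2 × (4/3)π × (1.312)³ / (3.03)³ = 0.6802 = 68.0%.

68.0%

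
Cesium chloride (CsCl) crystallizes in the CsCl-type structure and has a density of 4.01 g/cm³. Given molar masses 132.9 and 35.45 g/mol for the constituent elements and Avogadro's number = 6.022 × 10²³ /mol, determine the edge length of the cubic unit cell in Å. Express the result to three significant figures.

4.12 Å

M(CsCl) = 168.35 g/mol; Z = 1 formula unit per cell.
a³ = Z·M/(N_A·ρ) = 1 × 168.35 / (6.022 × 10²³ × 4.01) = 6.972 × 10^-23 cm³, so a = 4.116 × 10^-8 cm = 4.12 Å.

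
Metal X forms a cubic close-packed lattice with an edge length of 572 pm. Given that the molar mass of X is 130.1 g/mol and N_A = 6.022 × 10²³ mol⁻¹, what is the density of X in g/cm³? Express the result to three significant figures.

An FCC unit cell contains Z = 4 atoms.
Cell volume: a³ = (572 pm)³ = (5.720 × 10^-8 cm)³ = 1.871 × 10^-22 cm³.
ρ = Z·M/(N_A·a³) = 4 × 130.1 / (6.022 × 10²³ × 1.871 × 10^-22) = 4.618 g/cm³.

4.62 g/cm³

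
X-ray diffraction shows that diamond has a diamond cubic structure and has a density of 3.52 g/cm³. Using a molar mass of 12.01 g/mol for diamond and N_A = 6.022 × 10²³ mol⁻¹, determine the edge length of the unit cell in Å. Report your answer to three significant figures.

3.57 Å

With Z = 8 atoms per diamond cubic cell, a³ = Z·M/(N_A·ρ) = 8 × 12.01 / (6.022 × 10²³ × 3.520 g/cm³) = 4.533 × 10^-23 cm³.
a = (4.533 × 10^-23)^(1/3) = 3.565 × 10^-8 cm = 3.57 Å.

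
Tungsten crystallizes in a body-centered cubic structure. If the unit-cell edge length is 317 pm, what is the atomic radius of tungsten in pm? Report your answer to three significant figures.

In a BCC lattice, atoms touch along the body diagonal, so √3·a = 4r.
r = √3·a/4 = 1.7321 × 317 / 4 = 137 pm.

137 pm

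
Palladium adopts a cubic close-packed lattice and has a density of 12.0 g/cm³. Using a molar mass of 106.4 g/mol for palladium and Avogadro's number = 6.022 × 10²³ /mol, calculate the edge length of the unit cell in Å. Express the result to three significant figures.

With Z = 4 atoms per FCC cell, a³ = Z·M/(N_A·ρ) = 4 × 106.4 / (6.022 × 10²³ × 12.00 g/cm³) = 5.890 × 10^-23 cm³.
a = (5.890 × 10^-23)^(1/3) = 3.891 × 10^-8 cm = 3.89 Å.

3.89 Å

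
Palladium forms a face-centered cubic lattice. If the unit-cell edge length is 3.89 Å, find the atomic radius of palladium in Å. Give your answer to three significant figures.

1.38 Å

In an FCC lattice, atoms touch along the face diagonal, so √2·a = 4r.
r = √2·a/4 = 1.4142 × 3.89 / 4 = 1.38 Å.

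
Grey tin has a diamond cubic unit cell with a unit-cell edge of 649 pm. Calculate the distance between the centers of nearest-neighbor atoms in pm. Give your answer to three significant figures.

281 pm

In a diamond cubic structure, nearest neighbors lie along the body diagonal with √3·a = 8r; the nearest-neighbor distance equals 2r = 0.4330·a.
d = 0.4330 × 649 = 281 pm.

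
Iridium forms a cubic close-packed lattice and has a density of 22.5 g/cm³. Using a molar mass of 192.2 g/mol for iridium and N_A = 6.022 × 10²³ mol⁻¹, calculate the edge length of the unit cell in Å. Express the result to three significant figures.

3.84 Å

With Z = 4 atoms per FCC cell, a³ = Z·M/(N_A·ρ) = 4 × 192.2 / (6.022 × 10²³ × 22.50 g/cm³) = 5.674 × 10^-23 cm³.
a = (5.674 × 10^-23)^(1/3) = 3.843 × 10^-8 cm = 3.84 Å.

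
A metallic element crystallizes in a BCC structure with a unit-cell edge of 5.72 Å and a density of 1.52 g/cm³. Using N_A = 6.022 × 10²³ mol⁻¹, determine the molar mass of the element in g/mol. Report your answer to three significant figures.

85.7 g/mol

A BCC cell has Z = 2 atoms; a = 5.720 × 10^-8 cm.
M = ρ·N_A·a³/Z = 1.52 × 6.022 × 10²³ × 1.871 × 10^-22 / 2 = 85.7 g/mol.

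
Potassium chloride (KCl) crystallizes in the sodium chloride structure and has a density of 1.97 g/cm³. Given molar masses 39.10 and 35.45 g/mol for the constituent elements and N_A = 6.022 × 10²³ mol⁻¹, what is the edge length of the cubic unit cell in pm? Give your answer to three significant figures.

M(KCl) = 74.55 g/mol; Z = 4 formula units per cell.
a³ = Z·M/(N_A·ρ) = 4 × 74.55 / (6.022 × 10²³ × 1.97) = 2.514 × 10^-22 cm³, so a = 6.311 × 10^-8 cm = 631 pm.

631 pm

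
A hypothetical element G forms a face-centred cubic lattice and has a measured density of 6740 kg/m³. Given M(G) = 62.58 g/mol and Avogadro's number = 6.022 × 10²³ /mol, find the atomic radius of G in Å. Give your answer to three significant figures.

1.40 Å

For an FCC cell (Z = 4), a³ = Z·M/(N_A·ρ) = 4 × 62.58 / (6.022 × 10²³ × 6.740) = 6.167 × 10^-23 cm³, so a = 3.951 × 10^-8 cm = 3.951 Å.
Atoms touch along the face diagonal, so √2·a = 4r, so r = 0.3536 × a = 1.40 Å.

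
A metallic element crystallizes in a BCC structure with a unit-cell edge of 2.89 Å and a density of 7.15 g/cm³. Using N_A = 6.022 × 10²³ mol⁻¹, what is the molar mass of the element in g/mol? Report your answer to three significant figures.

52.0 g/mol

A BCC cell has Z = 2 atoms; a = 2.890 × 10^-8 cm.
M = ρ·N_A·a³/Z = 7.15 × 6.022 × 10²³ × 2.414 × 10^-23 / 2 = 52.0 g/mol.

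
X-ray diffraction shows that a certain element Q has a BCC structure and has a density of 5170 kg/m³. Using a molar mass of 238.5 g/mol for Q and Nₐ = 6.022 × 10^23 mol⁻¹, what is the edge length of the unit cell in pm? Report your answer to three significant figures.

With Z = 2 atoms per BCC cell, a³ = Z·M/(N_A·ρ) = 2 × 238.5 / (6.022 × 10²³ × 5.170 g/cm³) = 1.532 × 10^-22 cm³.
a = (1.532 × 10^-22)^(1/3) = 5.351 × 10^-8 cm = 535 pm.

535 pm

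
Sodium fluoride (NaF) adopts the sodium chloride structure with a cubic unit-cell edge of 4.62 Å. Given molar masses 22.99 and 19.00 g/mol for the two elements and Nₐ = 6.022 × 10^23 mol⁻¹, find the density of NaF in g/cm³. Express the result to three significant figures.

The sodium chloride structure contains Z = 4 formula units per cell; M(NaF) = 22.99 + 19.00 = 41.99 g/mol.
a³ = (4.620 × 10^-8 cm)³ = 9.861 × 10^-23 cm³.
ρ = 4 × 41.99 / (6.022 × 10²³ × 9.861 × 10^-23) = 2.828 g/cm³.

2.83 g/cm³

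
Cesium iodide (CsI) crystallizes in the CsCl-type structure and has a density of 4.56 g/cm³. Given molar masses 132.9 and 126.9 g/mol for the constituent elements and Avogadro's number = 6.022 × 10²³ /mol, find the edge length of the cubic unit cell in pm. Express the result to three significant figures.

M(CsI) = 259.8 g/mol; Z = 1 formula unit per cell.
a³ = Z·M/(N_A·ρ) = 1 × 259.8 / (6.022 × 10²³ × 4.56) = 9.461 × 10^-23 cm³, so a = 4.557 × 10^-8 cm = 456 pm.

456 pm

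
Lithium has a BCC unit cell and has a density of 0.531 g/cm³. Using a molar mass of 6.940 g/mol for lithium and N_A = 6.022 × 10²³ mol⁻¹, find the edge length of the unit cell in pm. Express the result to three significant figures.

With Z = 2 atoms per BCC cell, a³ = Z·M/(N_A·ρ) = 2 × 6.940 / (6.022 × 10²³ × 0.5310 g/cm³) = 4.341 × 10^-23 cm³.
a = (4.341 × 10^-23)^(1/3) = 3.514 × 10^-8 cm = 351 pm.

351 pm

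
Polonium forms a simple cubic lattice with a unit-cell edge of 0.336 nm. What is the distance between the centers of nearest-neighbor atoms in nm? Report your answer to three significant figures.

0.336 nm

In a simple cubic structure, atoms touch along the cell edge, so a = 2r; the nearest-neighbor distance equals 2r = 1.000·a.
d = 1.000 × 0.336 = 0.336 nm.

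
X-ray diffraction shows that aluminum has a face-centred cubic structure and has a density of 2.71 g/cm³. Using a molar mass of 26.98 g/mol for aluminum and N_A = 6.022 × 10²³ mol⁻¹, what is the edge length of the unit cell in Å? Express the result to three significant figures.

4.04 Å

With Z = 4 atoms per FCC cell, a³ = Z·M/(N_A·ρ) = 4 × 26.98 / (6.022 × 10²³ × 2.710 g/cm³) = 6.613 × 10^-23 cm³.
a = (6.613 × 10^-23)^(1/3) = 4.044 × 10^-8 cm = 4.04 Å.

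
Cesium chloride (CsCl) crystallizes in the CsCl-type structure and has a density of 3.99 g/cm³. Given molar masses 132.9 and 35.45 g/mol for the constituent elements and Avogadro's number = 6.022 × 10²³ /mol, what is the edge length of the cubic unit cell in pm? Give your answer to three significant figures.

412 pm

M(CsCl) = 168.35 g/mol; Z = 1 formula unit per cell.
a³ = Z·M/(N_A·ρ) = 1 × 168.35 / (6.022 × 10²³ × 3.99) = 7.006 × 10^-23 cm³, so a = 4.123 × 10^-8 cm = 412 pm.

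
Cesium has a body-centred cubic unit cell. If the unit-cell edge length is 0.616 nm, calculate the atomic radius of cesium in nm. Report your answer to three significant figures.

0.267 nm

In a BCC lattice, atoms touch along the body diagonal, so √3·a = 4r.
r = √3·a/4 = 1.7321 × 0.616 / 4 = 0.267 nm.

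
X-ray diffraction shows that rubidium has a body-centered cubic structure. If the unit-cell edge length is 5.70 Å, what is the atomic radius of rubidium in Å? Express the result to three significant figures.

In a BCC lattice, atoms touch along the body diagonal, so √3·a = 4r.
r = √3·a/4 = 1.7321 × 5.70 / 4 = 2.47 Å.

2.47 Å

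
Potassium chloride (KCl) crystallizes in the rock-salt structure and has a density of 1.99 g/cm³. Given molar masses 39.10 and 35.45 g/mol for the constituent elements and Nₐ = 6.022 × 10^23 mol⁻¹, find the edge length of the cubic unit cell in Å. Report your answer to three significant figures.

6.29 Å

M(KCl) = 74.55 g/mol; Z = 4 formula units per cell.
a³ = Z·M/(N_A·ρ) = 4 × 74.55 / (6.022 × 10²³ × 1.99) = 2.488 × 10^-22 cm³, so a = 6.290 × 10^-8 cm = 6.29 Å.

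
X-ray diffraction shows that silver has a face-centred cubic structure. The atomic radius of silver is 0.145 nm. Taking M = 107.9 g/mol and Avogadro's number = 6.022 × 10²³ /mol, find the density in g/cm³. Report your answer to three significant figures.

10.4 g/cm³

In an FCC lattice, atoms touch along the face diagonal, so √2·a = 4r, giving a = 0.4101 nm = 4.101 × 10^-8 cm.
With Z = 4, ρ = Z·M/(N_A·a³) = 4 × 107.9 / (6.022 × 10²³ × 6.898 × 10^-23) = 10.39 g/cm³.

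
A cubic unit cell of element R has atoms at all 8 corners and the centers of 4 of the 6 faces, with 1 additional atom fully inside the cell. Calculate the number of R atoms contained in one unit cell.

Corner atoms are shared by 8 cells (1/8 each), face atoms by 2 (1/2 each), interior atoms are unshared.
Net atoms = 8 × 1/8 + 4 × 1/2 + 1 = 1 + 2 + 1 = 4.

4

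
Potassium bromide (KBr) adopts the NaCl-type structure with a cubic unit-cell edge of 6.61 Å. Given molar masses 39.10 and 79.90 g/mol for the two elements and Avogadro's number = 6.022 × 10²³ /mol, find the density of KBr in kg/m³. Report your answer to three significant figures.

2740 kg/m³

The NaCl-type structure contains Z = 4 formula units per cell; M(KBr) = 39.10 + 79.90 = 119.0 g/mol.
a³ = (6.610 × 10^-8 cm)³ = 2.888 × 10^-22 cm³.
ρ = 4 × 119.0 / (6.022 × 10²³ × 2.888 × 10^-22) = 2.737 g/cm³ = 2740 kg/m³.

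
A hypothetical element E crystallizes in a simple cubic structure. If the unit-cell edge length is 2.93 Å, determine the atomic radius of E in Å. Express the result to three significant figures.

1.47 Å

In a simple cubic lattice, atoms touch along the cell edge, so a = 2r.
r = a/2 = 2.93/2 = 1.47 Å.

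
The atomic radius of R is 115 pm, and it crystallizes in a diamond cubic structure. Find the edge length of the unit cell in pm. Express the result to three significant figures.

In a diamond cubic lattice, nearest neighbors lie along the body diagonal with √3·a = 8r.
a = 8r/√3 = 8 × 115 / 1.7321 = 531 pm.

531 pm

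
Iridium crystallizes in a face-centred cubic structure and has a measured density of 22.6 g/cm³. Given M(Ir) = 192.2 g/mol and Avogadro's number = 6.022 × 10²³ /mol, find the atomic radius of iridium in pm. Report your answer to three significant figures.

136 pm

For an FCC cell (Z = 4), a³ = Z·M/(N_A·ρ) = 4 × 192.2 / (6.022 × 10²³ × 22.60) = 5.649 × 10^-23 cm³, so a = 3.837 × 10^-8 cm = 383.7 pm.
Atoms touch along the face diagonal, so √2·a = 4r, so r = 0.3536 × a = 136 pm.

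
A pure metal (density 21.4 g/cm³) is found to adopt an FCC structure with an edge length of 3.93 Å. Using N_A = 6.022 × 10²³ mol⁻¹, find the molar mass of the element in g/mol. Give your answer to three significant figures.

An FCC cell has Z = 4 atoms; a = 3.930 × 10^-8 cm.
M = ρ·N_A·a³/Z = 21.4 × 6.022 × 10²³ × 6.070 × 10^-23 / 4 = 196 g/mol.

196 g/mol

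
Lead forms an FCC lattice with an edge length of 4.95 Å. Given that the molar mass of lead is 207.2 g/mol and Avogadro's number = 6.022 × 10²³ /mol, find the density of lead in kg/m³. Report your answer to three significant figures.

An FCC unit cell contains Z = 4 atoms.
Cell volume: a³ = (4.95 Å)³ = (4.950 × 10^-8 cm)³ = 1.213 × 10^-22 cm³.
ρ = Z·M/(N_A·a³) = 4 × 207.2 / (6.022 × 10²³ × 1.213 × 10^-22) = 11.35 g/cm³ = 11300 kg/m³.

11300 kg/m³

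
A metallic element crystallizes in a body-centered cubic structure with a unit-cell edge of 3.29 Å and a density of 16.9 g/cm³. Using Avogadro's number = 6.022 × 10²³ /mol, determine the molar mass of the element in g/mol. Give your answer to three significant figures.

A BCC cell has Z = 2 atoms; a = 3.290 × 10^-8 cm.
M = ρ·N_A·a³/Z = 16.9 × 6.022 × 10²³ × 3.561 × 10^-23 / 2 = 181 g/mol.

181 g/mol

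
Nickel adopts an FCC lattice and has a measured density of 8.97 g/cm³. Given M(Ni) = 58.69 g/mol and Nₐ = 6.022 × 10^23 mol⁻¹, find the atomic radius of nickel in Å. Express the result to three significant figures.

1.24 Å

For an FCC cell (Z = 4), a³ = Z·M/(N_A·ρ) = 4 × 58.69 / (6.022 × 10²³ × 8.970) = 4.346 × 10^-23 cm³, so a = 3.516 × 10^-8 cm = 3.516 Å.
Atoms touch along the face diagonal, so √2·a = 4r, so r = 0.3536 × a = 1.24 Å.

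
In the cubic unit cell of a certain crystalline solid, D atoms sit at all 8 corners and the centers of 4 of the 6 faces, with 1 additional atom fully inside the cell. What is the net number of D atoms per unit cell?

Corner atoms are shared by 8 cells (1/8 each), face atoms by 2 (1/2 each), interior atoms are unshared.
Net atoms = 8 × 1/8 + 4 × 1/2 + 1 = 1 + 2 + 1 = 4.

4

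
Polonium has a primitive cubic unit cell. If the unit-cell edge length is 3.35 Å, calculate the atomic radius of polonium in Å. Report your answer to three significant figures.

1.68 Å

In a simple cubic lattice, atoms touch along the cell edge, so a = 2r.
r = a/2 = 3.35/2 = 1.68 Å.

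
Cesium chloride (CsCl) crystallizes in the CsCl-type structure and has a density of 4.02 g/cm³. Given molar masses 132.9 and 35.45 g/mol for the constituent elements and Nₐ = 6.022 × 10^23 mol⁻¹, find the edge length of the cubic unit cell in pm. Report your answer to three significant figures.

M(CsCl) = 168.35 g/mol; Z = 1 formula unit per cell.
a³ = Z·M/(N_A·ρ) = 1 × 168.35 / (6.022 × 10²³ × 4.02) = 6.954 × 10^-23 cm³, so a = 4.112 × 10^-8 cm = 411 pm.

411 pm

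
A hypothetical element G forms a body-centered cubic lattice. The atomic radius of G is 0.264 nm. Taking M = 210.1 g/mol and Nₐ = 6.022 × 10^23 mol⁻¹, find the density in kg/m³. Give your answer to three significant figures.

3080 kg/m³

In a BCC lattice, atoms touch along the body diagonal, so √3·a = 4r, giving a = 0.6097 nm = 6.097 × 10^-8 cm.
With Z = 2, ρ = Z·M/(N_A·a³) = 2 × 210.1 / (6.022 × 10²³ × 2.266 × 10^-22) = 3.079 g/cm³ = 3080 kg/m³.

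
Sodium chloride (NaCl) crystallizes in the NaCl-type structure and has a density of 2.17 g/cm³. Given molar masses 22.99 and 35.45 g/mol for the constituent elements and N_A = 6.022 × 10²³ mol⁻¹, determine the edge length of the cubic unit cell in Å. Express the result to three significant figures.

5.63 Å

M(NaCl) = 58.44 g/mol; Z = 4 formula units per cell.
a³ = Z·M/(N_A·ρ) = 4 × 58.44 / (6.022 × 10²³ × 2.17) = 1.789 × 10^-22 cm³, so a = 5.635 × 10^-8 cm = 5.63 Å.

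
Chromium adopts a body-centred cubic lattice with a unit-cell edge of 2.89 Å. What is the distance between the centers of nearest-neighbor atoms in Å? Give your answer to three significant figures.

2.50 Å

In a BCC structure, atoms touch along the body diagonal, so √3·a = 4r; the nearest-neighbor distance equals 2r = 0.8660·a.
d = 0.8660 × 2.89 = 2.50 Å.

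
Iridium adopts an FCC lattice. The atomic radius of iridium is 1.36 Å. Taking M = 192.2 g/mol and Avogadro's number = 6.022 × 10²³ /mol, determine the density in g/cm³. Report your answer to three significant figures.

In an FCC lattice, atoms touch along the face diagonal, so √2·a = 4r, giving a = 3.847 Å = 3.847 × 10^-8 cm.
With Z = 4, ρ = Z·M/(N_A·a³) = 4 × 192.2 / (6.022 × 10²³ × 5.692 × 10^-23) = 22.43 g/cm³.

22.4 g/cm³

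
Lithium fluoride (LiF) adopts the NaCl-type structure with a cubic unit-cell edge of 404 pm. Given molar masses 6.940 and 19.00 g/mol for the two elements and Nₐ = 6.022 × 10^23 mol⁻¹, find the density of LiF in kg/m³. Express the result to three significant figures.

2610 kg/m³

The NaCl-type structure contains Z = 4 formula units per cell; M(LiF) = 6.940 + 19.00 = 25.94 g/mol.
a³ = (4.040 × 10^-8 cm)³ = 6.594 × 10^-23 cm³.
ρ = 4 × 25.94 / (6.022 × 10²³ × 6.594 × 10^-23) = 2.613 g/cm³ = 2610 kg/m³.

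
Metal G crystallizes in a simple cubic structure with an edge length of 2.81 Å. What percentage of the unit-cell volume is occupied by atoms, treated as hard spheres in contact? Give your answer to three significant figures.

In a simple cubic lattice atoms touch along the cell edge, so a = 2r, so r = 0.5000a = 1.405 Å.
Packing fraction = Z·(4/3)πr³ / a³ = 1 × (4/3)π × (1.405)³ / (2.81)³ = 0.5236 = 52.4%.

52.4%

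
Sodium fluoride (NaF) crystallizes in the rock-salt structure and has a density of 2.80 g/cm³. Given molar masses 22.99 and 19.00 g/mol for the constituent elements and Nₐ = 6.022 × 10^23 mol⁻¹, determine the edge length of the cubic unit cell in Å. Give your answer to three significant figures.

4.64 Å

M(NaF) = 41.99 g/mol; Z = 4 formula units per cell.
a³ = Z·M/(N_A·ρ) = 4 × 41.99 / (6.022 × 10²³ × 2.80) = 9.961 × 10^-23 cm³, so a = 4.636 × 10^-8 cm = 4.64 Å.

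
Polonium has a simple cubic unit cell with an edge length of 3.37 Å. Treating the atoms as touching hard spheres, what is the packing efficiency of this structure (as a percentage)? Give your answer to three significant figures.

52.4%

In a simple cubic lattice atoms touch along the cell edge, so a = 2r, so r = 0.5000a = 1.685 Å.
Packing fraction = Z·(4/3)πr³ / a³ = 1 × (4/3)π × (1.685)³ / (3.37)³ = 0.5236 = 52.4%.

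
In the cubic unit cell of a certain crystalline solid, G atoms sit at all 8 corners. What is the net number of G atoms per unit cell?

Corner atoms are shared by 8 cells (1/8 each).
Net atoms = 8 × 1/8 = 1 = 1.

1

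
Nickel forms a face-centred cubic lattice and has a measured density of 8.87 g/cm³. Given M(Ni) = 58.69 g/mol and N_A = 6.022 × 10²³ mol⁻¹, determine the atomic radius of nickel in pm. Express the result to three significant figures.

125 pm

For an FCC cell (Z = 4), a³ = Z·M/(N_A·ρ) = 4 × 58.69 / (6.022 × 10²³ × 8.870) = 4.395 × 10^-23 cm³, so a = 3.529 × 10^-8 cm = 352.9 pm.
Atoms touch along the face diagonal, so √2·a = 4r, so r = 0.3536 × a = 125 pm.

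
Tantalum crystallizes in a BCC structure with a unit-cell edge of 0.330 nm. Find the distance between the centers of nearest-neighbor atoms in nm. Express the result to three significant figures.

0.286 nm

In a BCC structure, atoms touch along the body diagonal, so √3·a = 4r; the nearest-neighbor distance equals 2r = 0.8660·a.
d = 0.8660 × 0.330 = 0.286 nm.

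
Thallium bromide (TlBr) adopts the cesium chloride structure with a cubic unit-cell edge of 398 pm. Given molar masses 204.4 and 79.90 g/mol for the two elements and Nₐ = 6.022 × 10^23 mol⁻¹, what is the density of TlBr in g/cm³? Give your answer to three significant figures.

7.49 g/cm³

The cesium chloride structure contains Z = 1 formula unit per cell; M(TlBr) = 204.4 + 79.90 = 284.3 g/mol.
a³ = (3.980 × 10^-8 cm)³ = 6.304 × 10^-23 cm³.
ρ = 1 × 284.3 / (6.022 × 10²³ × 6.304 × 10^-23) = 7.488 g/cm³.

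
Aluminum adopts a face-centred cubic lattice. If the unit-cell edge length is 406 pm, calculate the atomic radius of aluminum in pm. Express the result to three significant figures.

144 pm

In an FCC lattice, atoms touch along the face diagonal, so √2·a = 4r.
r = √2·a/4 = 1.4142 × 406 / 4 = 144 pm.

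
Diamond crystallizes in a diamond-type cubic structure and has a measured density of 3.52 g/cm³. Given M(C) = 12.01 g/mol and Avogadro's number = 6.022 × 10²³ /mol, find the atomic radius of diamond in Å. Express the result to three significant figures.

For a diamond cubic cell (Z = 8), a³ = Z·M/(N_A·ρ) = 8 × 12.01 / (6.022 × 10²³ × 3.520) = 4.533 × 10^-23 cm³, so a = 3.565 × 10^-8 cm = 3.565 Å.
Nearest neighbors lie along the body diagonal with √3·a = 8r, so r = 0.2165 × a = 0.772 Å.

0.772 Å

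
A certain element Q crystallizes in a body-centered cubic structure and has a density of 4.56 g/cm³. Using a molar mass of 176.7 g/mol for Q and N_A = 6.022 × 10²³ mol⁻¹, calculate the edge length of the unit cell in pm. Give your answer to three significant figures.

With Z = 2 atoms per BCC cell, a³ = Z·M/(N_A·ρ) = 2 × 176.7 / (6.022 × 10²³ × 4.560 g/cm³) = 1.287 × 10^-22 cm³.
a = (1.287 × 10^-22)^(1/3) = 5.049 × 10^-8 cm = 505 pm.

505 pm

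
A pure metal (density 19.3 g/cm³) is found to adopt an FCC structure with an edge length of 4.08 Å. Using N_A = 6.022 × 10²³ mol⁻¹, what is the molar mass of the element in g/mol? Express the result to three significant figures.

An FCC cell has Z = 4 atoms; a = 4.080 × 10^-8 cm.
M = ρ·N_A·a³/Z = 19.3 × 6.022 × 10²³ × 6.792 × 10^-23 / 4 = 197 g/mol.

197 g/mol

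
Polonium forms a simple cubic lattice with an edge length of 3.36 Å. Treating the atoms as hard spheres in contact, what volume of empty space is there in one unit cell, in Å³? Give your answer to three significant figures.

18.1 Å³

In a simple cubic lattice atoms touch along the cell edge, so a = 2r, so r = 0.5000a = 1.680 Å.
V_cell = a³ = 37.93 Å³; V_atoms = 1 × (4/3)πr³ = 19.86 Å³.
Empty space = 37.93 − 19.86 = 18.1 Å³.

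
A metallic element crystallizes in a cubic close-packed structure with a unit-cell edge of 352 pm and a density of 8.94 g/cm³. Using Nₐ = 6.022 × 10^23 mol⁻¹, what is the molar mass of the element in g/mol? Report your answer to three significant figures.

58.7 g/mol

An FCC cell has Z = 4 atoms; a = 3.520 × 10^-8 cm.
M = ρ·N_A·a³/Z = 8.94 × 6.022 × 10²³ × 4.361 × 10^-23 / 4 = 58.7 g/mol.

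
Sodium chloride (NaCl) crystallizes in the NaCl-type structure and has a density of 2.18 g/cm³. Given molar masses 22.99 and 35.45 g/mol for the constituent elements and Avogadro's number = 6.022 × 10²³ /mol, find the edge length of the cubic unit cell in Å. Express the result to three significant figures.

M(NaCl) = 58.44 g/mol; Z = 4 formula units per cell.
a³ = Z·M/(N_A·ρ) = 4 × 58.44 / (6.022 × 10²³ × 2.18) = 1.781 × 10^-22 cm³, so a = 5.626 × 10^-8 cm = 5.63 Å.

5.63 Å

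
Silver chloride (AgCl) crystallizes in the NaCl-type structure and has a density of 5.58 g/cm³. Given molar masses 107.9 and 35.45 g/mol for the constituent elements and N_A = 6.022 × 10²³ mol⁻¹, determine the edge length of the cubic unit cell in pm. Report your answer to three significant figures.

555 pm

M(AgCl) = 143.35 g/mol; Z = 4 formula units per cell.
a³ = Z·M/(N_A·ρ) = 4 × 143.35 / (6.022 × 10²³ × 5.58) = 1.706 × 10^-22 cm³, so a = 5.547 × 10^-8 cm = 555 pm.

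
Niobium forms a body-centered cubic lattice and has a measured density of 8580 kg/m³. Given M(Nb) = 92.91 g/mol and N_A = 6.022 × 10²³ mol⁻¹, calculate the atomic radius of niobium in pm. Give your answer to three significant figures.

143 pm

For a BCC cell (Z = 2), a³ = Z·M/(N_A·ρ) = 2 × 92.91 / (6.022 × 10²³ × 8.580) = 3.596 × 10^-23 cm³, so a = 3.301 × 10^-8 cm = 330.1 pm.
Atoms touch along the body diagonal, so √3·a = 4r, so r = 0.4330 × a = 143 pm.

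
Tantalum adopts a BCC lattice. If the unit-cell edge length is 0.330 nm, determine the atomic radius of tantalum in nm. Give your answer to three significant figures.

In a BCC lattice, atoms touch along the body diagonal, so √3·a = 4r.
r = √3·a/4 = 1.7321 × 0.330 / 4 = 0.143 nm.

0.143 nm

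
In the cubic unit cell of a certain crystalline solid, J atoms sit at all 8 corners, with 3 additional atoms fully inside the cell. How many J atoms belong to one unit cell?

Corner atoms are shared by 8 cells (1/8 each), interior atoms are unshared.
Net atoms = 8 × 1/8 + 3 = 1 + 3 = 4.

4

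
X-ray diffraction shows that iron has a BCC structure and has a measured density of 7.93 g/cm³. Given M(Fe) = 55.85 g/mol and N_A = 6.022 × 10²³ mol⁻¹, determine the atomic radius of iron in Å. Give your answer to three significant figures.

1.24 Å

For a BCC cell (Z = 2), a³ = Z·M/(N_A·ρ) = 2 × 55.85 / (6.022 × 10²³ × 7.930) = 2.339 × 10^-23 cm³, so a = 2.860 × 10^-8 cm = 2.860 Å.
Atoms touch along the body diagonal, so √3·a = 4r, so r = 0.4330 × a = 1.24 Å.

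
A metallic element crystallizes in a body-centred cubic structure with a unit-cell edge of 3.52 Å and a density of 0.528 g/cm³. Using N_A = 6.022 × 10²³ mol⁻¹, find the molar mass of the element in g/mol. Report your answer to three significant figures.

A BCC cell has Z = 2 atoms; a = 3.520 × 10^-8 cm.
M = ρ·N_A·a³/Z = 0.528 × 6.022 × 10²³ × 4.361 × 10^-23 / 2 = 6.93 g/mol.

6.93 g/mol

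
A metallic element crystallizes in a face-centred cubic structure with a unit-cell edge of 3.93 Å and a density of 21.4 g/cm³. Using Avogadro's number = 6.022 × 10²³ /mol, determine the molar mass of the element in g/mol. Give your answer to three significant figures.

196 g/mol

An FCC cell has Z = 4 atoms; a = 3.930 × 10^-8 cm.
M = ρ·N_A·a³/Z = 21.4 × 6.022 × 10²³ × 6.070 × 10^-23 / 4 = 196 g/mol.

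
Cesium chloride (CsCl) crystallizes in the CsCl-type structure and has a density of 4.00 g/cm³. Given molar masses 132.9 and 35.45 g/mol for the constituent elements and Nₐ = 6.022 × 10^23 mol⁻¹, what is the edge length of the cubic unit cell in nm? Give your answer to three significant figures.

0.412 nm

M(CsCl) = 168.35 g/mol; Z = 1 formula unit per cell.
a³ = Z·M/(N_A·ρ) = 1 × 168.35 / (6.022 × 10²³ × 4.00) = 6.989 × 10^-23 cm³, so a = 4.119 × 10^-8 cm = 0.412 nm.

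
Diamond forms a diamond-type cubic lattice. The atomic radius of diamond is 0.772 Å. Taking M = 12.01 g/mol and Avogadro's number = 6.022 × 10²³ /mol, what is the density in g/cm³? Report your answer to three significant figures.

In a diamond cubic lattice, nearest neighbors lie along the body diagonal with √3·a = 8r, giving a = 3.566 Å = 3.566 × 10^-8 cm.
With Z = 8, ρ = Z·M/(N_A·a³) = 8 × 12.01 / (6.022 × 10²³ × 4.534 × 10^-23) = 3.519 g/cm³.

3.52 g/cm³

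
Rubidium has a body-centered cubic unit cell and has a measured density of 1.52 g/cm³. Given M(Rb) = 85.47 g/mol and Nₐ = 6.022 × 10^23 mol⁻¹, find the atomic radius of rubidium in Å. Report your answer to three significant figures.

2.48 Å

For a BCC cell (Z = 2), a³ = Z·M/(N_A·ρ) = 2 × 85.47 / (6.022 × 10²³ × 1.520) = 1.867 × 10^-22 cm³, so a = 5.716 × 10^-8 cm = 5.716 Å.
Atoms touch along the body diagonal, so √3·a = 4r, so r = 0.4330 × a = 2.48 Å.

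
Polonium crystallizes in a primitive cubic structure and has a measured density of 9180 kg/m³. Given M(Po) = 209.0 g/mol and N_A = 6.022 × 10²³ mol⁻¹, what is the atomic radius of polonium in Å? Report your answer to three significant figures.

1.68 Å

For a simple cubic cell (Z = 1), a³ = Z·M/(N_A·ρ) = 1 × 209.0 / (6.022 × 10²³ × 9.180) = 3.781 × 10^-23 cm³, so a = 3.356 × 10^-8 cm = 3.356 Å.
Atoms touch along the cell edge, so a = 2r, so r = 0.5000 × a = 1.68 Å.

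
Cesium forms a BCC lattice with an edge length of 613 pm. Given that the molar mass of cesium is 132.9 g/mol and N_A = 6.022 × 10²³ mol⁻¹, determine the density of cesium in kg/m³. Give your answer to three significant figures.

1920 kg/m³

A BCC unit cell contains Z = 2 atoms.
Cell volume: a³ = (613 pm)³ = (6.130 × 10^-8 cm)³ = 2.303 × 10^-22 cm³.
ρ = Z·M/(N_A·a³) = 2 × 132.9 / (6.022 × 10²³ × 2.303 × 10^-22) = 1.916 g/cm³ = 1920 kg/m³.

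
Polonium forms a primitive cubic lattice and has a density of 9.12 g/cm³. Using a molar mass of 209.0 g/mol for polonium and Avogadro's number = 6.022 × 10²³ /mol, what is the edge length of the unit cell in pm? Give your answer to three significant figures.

With Z = 1 atom per simple cubic cell, a³ = Z·M/(N_A·ρ) = 1 × 209.0 / (6.022 × 10²³ × 9.120 g/cm³) = 3.805 × 10^-23 cm³.
a = (3.805 × 10^-23)^(1/3) = 3.364 × 10^-8 cm = 336 pm.

336 pm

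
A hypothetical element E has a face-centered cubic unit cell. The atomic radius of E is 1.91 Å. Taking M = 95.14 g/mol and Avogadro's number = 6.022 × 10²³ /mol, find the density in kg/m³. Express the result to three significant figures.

4010 kg/m³

In an FCC lattice, atoms touch along the face diagonal, so √2·a = 4r, giving a = 5.402 Å = 5.402 × 10^-8 cm.
With Z = 4, ρ = Z·M/(N_A·a³) = 4 × 95.14 / (6.022 × 10²³ × 1.577 × 10^-22) = 4.008 g/cm³ = 4010 kg/m³.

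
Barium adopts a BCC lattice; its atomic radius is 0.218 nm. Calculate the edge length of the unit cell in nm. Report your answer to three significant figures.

0.503 nm

In a BCC lattice, atoms touch along the body diagonal, so √3·a = 4r.
a = 4r/√3 = 4 × 0.218 / 1.7321 = 0.503 nm.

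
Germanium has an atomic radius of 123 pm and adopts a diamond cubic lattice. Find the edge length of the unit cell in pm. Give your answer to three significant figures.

In a diamond cubic lattice, nearest neighbors lie along the body diagonal with √3·a = 8r.
a = 8r/√3 = 8 × 123 / 1.7321 = 568 pm.

568 pm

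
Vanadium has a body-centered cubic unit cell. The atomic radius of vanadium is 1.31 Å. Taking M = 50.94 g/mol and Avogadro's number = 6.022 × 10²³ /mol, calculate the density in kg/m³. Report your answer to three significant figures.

In a BCC lattice, atoms touch along the body diagonal, so √3·a = 4r, giving a = 3.025 Å = 3.025 × 10^-8 cm.
With Z = 2, ρ = Z·M/(N_A·a³) = 2 × 50.94 / (6.022 × 10²³ × 2.769 × 10^-23) = 6.110 g/cm³ = 6110 kg/m³.

6110 kg/m³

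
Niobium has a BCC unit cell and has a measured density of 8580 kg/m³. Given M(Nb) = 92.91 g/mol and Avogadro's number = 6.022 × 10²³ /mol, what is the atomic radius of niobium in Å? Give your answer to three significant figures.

1.43 Å

For a BCC cell (Z = 2), a³ = Z·M/(N_A·ρ) = 2 × 92.91 / (6.022 × 10²³ × 8.580) = 3.596 × 10^-23 cm³, so a = 3.301 × 10^-8 cm = 3.301 Å.
Atoms touch along the body diagonal, so √3·a = 4r, so r = 0.4330 × a = 1.43 Å.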